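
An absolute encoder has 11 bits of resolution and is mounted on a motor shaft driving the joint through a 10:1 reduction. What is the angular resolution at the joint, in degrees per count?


counts = 2^11 = 2048
effective counts at joint = 2048 * 10 = 20480
resolution = 360 / 20480
= 0.0176 deg/count


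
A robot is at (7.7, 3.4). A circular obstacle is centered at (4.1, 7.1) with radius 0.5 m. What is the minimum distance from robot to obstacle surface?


center_dist = sqrt((7.7-4.1)^2 + (3.4-7.1)^2)
= sqrt(12.96 + 13.69)
= 5.1624
min_dist = center_dist - radius = 5.1624 - 0.5 = 4.6624 m


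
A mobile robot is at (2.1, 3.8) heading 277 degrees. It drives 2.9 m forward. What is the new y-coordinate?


y_new = y0 + d*sin(theta)
= 3.8 + 2.9*sin(277)
= 3.8 + -2.8784
= 0.9216


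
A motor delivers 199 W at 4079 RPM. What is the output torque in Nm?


omega = 4079 * 2*pi/60 = 427.1519 rad/s
tau = P / omega = 199 / 427.1519
= 0.4659 Nm


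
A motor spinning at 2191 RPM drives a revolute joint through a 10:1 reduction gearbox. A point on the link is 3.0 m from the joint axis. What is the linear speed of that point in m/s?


omega_motor = 2191 * 2*pi/60 = 229.441 rad/s
omega_joint = omega_motor / 10 = 22.9441 rad/s
v = omega_joint * r = 22.9441 * 3.0
= 68.8323 m/s


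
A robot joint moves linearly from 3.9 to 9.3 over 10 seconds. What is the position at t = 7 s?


s = t/T = 7/10 = 0.7
p(t) = p0 + (pf-p0)*s
= 3.9 + (9.3 - 3.9) * 0.7
= 7.68


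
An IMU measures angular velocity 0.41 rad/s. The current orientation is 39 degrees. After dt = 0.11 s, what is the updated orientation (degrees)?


delta_theta = w * dt = 0.41 * 0.11 = 0.0451 rad
= 2.584 deg
theta_new = 39 + 2.584 = 41.584 deg


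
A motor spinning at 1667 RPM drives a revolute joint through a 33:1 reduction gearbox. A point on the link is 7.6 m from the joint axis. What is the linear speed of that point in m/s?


omega_motor = 1667 * 2*pi/60 = 174.5678 rad/s
omega_joint = omega_motor / 33 = 5.2899 rad/s
v = omega_joint * r = 5.2899 * 7.6
= 40.2035 m/s


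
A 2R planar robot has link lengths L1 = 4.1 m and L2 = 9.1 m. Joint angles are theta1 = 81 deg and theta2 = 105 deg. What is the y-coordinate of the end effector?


Convert angles to radians: theta1 = 1.4137, theta2 = 1.8326
y = L1*sin(theta1) + L2*sin(theta1+theta2)
y = 4.0495 + -0.9512
y = 3.0983


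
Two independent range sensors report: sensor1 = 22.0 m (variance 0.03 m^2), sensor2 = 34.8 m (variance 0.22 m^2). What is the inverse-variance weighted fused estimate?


w1 = (1/var1) / (1/var1 + 1/var2)
   = 33.3333 / (33.3333 + 4.5455) = 0.88
w2 = 1 - w1 = 0.12
fused = w1*s1 + w2*s2 = 19.36 + 4.176
= 23.536 m


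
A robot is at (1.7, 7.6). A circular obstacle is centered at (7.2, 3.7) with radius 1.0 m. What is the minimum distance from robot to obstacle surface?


center_dist = sqrt((1.7-7.2)^2 + (7.6-3.7)^2)
= sqrt(30.25 + 15.21)
= 6.7424
min_dist = center_dist - radius = 6.7424 - 1.0 = 5.7424 m


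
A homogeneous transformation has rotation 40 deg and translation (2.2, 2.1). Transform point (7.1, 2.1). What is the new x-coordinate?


x' = cos(theta)*px - sin(theta)*py + tx
= 0.766*7.1 - 0.6428*2.1 + 2.2
= 6.2891


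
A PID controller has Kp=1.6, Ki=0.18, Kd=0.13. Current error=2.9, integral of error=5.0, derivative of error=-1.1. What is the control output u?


u = Kp*e + Ki*int(e) + Kd*de/dt
= 1.6*2.9 + 0.18*5.0 + 0.13*(-1.1)
= 4.64 + 0.9 + -0.143
= 5.397


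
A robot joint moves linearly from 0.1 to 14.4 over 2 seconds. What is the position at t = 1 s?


s = t/T = 1/2 = 0.5
p(t) = p0 + (pf-p0)*s
= 0.1 + (14.4 - 0.1) * 0.5
= 7.25


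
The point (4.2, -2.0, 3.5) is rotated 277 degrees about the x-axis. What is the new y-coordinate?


Rotation about x-axis: y' = y*cos(theta) - z*sin(theta)
= -2.0 * 0.1219 - 3.5 * -0.9925
= 3.2302


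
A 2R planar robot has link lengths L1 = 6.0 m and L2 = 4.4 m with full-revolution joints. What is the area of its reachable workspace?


r_max = L1 + L2 = 10.4 m
r_min = |L1 - L2| = 1.6 m
Area = pi*(r_max^2 - r_min^2)
= pi*(108.16 - 2.56)
= pi * 105.6
= 331.7522 m^2


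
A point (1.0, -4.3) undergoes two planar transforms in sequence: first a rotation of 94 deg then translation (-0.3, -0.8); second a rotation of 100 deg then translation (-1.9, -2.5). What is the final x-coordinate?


After transform 1:
x1 = cos(94)*1.0 - sin(94)*-4.3 + -0.3 = 3.9198
y1 = sin(94)*1.0 + cos(94)*-4.3 + -0.8 = 0.4975
After transform 2:
x2 = cos(100)*3.9198 - sin(100)*0.4975 + -1.9
= -3.0706


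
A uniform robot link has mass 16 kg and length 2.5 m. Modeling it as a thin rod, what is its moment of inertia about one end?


I = (1/3) * m * L^2
= (1/3) * 16 * 2.5^2
= 0.333333 * 16 * 6.25
= 33.3333 kg*m^2


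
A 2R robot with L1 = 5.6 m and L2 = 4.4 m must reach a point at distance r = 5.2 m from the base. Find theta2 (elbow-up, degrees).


cos(theta2) = (r^2 - L1^2 - L2^2) / (2*L1*L2)
cos(theta2) = (27.04 - 31.36 - 19.36) / 49.28
cos(theta2) = -0.480519
theta2 = 118.7193 degrees


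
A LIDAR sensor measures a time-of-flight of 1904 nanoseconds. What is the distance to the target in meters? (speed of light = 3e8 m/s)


tof = 1904 ns = 1.904e-06 s
dist = c * tof / 2
= 3e8 * 1.904e-06 / 2
= 285.6 m


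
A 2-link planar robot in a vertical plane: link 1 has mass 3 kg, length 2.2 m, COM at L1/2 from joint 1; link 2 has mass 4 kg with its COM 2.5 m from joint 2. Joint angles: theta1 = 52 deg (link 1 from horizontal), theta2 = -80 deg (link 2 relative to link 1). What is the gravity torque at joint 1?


Horizontal distance from joint 1 to link-1 COM:
  x_c1 = (L1/2)*cos(t1) = 1.1 * 0.6157 = 0.6772 m
Horizontal distance from joint 1 to link-2 COM:
  x_c2 = L1*cos(t1) + Lc2*cos(t1+t2)
       = 2.2*0.6157 + 2.5*0.8829 = 3.5618 m
tau1 = m1*g*x_c1 + m2*g*x_c2
     = 3*9.81*0.6772 + 4*9.81*3.5618
     = 19.9308 + 139.766
     = 159.6968 Nm


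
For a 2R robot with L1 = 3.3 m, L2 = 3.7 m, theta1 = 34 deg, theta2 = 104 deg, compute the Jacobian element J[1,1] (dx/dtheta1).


J[1,1] = -L1*sin(t1) - L2*sin(t1+t2)
= -3.3*sin(34) - 3.7*sin(138)
= -4.3211


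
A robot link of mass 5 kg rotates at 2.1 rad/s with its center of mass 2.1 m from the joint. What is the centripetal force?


F = m * omega^2 * r
= 5 * 2.1^2 * 2.1
= 5 * 4.41 * 2.1
= 46.305 N


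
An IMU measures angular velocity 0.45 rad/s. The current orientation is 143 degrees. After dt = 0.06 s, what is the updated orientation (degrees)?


delta_theta = w * dt = 0.45 * 0.06 = 0.027 rad
= 1.547 deg
theta_new = 143 + 1.547 = 144.547 deg


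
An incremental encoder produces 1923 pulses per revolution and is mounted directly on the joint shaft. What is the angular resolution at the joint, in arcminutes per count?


counts per rev = 1923
resolution = 360*60 / 1923
= 11.2324 arcmin/count


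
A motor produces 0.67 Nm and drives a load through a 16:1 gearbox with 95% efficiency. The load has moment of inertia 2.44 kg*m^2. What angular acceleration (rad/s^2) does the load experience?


tau_out = tau_motor * N * eta
= 0.67 * 16 * 0.95 = 10.184 Nm
alpha = tau_out / I = 10.184 / 2.44
= 4.1738 rad/s^2


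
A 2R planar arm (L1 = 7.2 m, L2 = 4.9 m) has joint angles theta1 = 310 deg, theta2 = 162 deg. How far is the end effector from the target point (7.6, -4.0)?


End effector via forward kinematics:
x = L1*cos(t1) + L2*cos(t1+t2) = 2.7925
y = L1*sin(t1) + L2*sin(t1+t2) = -0.9723
Distance to target:
d = sqrt((7.6 - 2.7925)^2 + (-4.0 - -0.9723)^2)
= sqrt(23.1121 + 9.1669)
= 5.6815 m


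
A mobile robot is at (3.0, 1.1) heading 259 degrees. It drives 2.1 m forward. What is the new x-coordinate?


x_new = x0 + d*cos(theta)
= 3.0 + 2.1*cos(259)
= 3.0 + -0.4007
= 2.5993


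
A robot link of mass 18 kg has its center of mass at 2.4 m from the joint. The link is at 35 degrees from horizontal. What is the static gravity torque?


tau = m*g*L*cos(angle)
= 18 * 9.81 * 2.4 * cos(35 deg)
= 18 * 9.81 * 2.4 * 0.8192
= 347.1501 Nm


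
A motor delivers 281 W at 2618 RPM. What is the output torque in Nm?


omega = 2618 * 2*pi/60 = 274.1563 rad/s
tau = P / omega = 281 / 274.1563
= 1.025 Nm


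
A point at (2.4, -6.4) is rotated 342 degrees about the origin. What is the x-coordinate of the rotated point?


x' = x*cos(theta) - y*sin(theta)
cos(342 deg) = 0.9511, sin(342 deg) = -0.309
x' = 2.4 * 0.9511 - -6.4 * -0.309
= 2.2825 - 1.9777
= 0.3048


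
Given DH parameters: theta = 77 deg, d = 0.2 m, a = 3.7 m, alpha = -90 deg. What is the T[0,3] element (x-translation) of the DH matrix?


T[0,3] = a * cos(theta)
= 3.7 * cos(77 deg)
= 3.7 * 0.225
= 0.8323


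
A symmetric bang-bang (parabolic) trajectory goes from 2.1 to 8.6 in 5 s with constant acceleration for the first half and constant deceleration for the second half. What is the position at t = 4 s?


Symmetric rest-to-rest: each phase covers (pf-p0)/2 in time T/2. 0.5*a*(T/2)^2 = (pf-p0)/2 => a = 4*(pf-p0)/T^2
a = 4*(8.6-2.1)/5^2 = 1.04
t = 4 is in the deceleration phase (t > T/2).
p = pf - 0.5*a*(T-t)^2 = 8.6 - 0.5*1.04*1^2
= 8.08


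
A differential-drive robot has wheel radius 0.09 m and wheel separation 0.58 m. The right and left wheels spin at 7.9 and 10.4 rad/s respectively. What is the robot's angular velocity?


vR = r*wR = 0.09*7.9 = 0.711 m/s
vL = r*wL = 0.09*10.4 = 0.936 m/s
v = (vR+vL)/2 = 0.8235 m/s
omega = (vR-vL)/L = -0.3879 rad/s
angular velocity = -0.3879 rad/s


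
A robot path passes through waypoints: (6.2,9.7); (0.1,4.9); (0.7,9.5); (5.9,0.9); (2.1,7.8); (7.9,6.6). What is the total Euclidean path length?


Segment lengths:
  seg1 = sqrt((-6.1)^2 + (-4.8)^2) = 7.7621
  seg2 = sqrt((0.6)^2 + (4.6)^2) = 4.639
  seg3 = sqrt((5.2)^2 + (-8.6)^2) = 10.0499
  seg4 = sqrt((-3.8)^2 + (6.9)^2) = 7.8772
  seg5 = sqrt((5.8)^2 + (-1.2)^2) = 5.9228
Total = 36.2509


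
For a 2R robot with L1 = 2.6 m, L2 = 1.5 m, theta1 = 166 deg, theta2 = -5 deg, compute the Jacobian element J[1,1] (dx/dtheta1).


J[1,1] = -L1*sin(t1) - L2*sin(t1+t2)
= -2.6*sin(166) - 1.5*sin(161)
= -1.1173


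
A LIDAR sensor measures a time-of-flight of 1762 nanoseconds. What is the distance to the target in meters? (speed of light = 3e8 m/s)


tof = 1762 ns = 1.762e-06 s
dist = c * tof / 2
= 3e8 * 1.762e-06 / 2
= 264.3 m


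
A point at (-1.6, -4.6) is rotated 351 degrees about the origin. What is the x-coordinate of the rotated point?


x' = x*cos(theta) - y*sin(theta)
cos(351 deg) = 0.9877, sin(351 deg) = -0.1564
x' = -1.6 * 0.9877 - -4.6 * -0.1564
= -1.5803 - 0.7196
= -2.2999


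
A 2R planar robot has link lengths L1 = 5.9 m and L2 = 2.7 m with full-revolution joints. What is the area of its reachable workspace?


r_max = L1 + L2 = 8.6 m
r_min = |L1 - L2| = 3.2 m
Area = pi*(r_max^2 - r_min^2)
= pi*(73.96 - 10.24)
= pi * 63.72
= 200.1823 m^2


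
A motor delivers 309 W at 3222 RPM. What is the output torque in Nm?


omega = 3222 * 2*pi/60 = 337.4071 rad/s
tau = P / omega = 309 / 337.4071
= 0.9158 Nm


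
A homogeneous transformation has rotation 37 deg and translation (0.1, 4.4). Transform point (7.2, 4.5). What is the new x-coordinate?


x' = cos(theta)*px - sin(theta)*py + tx
= 0.7986*7.2 - 0.6018*4.5 + 0.1
= 3.142


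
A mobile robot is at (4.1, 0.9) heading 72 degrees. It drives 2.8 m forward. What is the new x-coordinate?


x_new = x0 + d*cos(theta)
= 4.1 + 2.8*cos(72)
= 4.1 + 0.8652
= 4.9652


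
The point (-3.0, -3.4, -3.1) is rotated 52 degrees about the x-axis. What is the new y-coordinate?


Rotation about x-axis: y' = y*cos(theta) - z*sin(theta)
= -3.4 * 0.6157 - -3.1 * 0.788
= 0.3496


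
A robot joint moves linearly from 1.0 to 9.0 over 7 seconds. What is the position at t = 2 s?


s = t/T = 2/7 = 0.2857
p(t) = p0 + (pf-p0)*s
= 1.0 + (9.0 - 1.0) * 0.2857
= 3.2857


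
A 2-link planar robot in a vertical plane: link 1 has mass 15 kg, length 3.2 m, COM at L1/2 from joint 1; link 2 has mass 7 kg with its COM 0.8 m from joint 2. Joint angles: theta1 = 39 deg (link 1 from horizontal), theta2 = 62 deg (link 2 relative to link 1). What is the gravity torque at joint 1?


Horizontal distance from joint 1 to link-1 COM:
  x_c1 = (L1/2)*cos(t1) = 1.6 * 0.7771 = 1.2434 m
Horizontal distance from joint 1 to link-2 COM:
  x_c2 = L1*cos(t1) + Lc2*cos(t1+t2)
       = 3.2*0.7771 + 0.8*-0.1908 = 2.3342 m
tau1 = m1*g*x_c1 + m2*g*x_c2
     = 15*9.81*1.2434 + 7*9.81*2.3342
     = 182.9712 + 160.2909
     = 343.2621 Nm


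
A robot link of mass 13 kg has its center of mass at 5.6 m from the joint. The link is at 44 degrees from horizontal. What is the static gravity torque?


tau = m*g*L*cos(angle)
= 13 * 9.81 * 5.6 * cos(44 deg)
= 13 * 9.81 * 5.6 * 0.7193
= 513.7295 Nm


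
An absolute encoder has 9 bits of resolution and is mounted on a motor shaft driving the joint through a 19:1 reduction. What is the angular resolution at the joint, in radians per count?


counts = 2^9 = 512
effective counts at joint = 512 * 19 = 9728
resolution = 2*pi / 9728
= 6.4589e-04 rad/count


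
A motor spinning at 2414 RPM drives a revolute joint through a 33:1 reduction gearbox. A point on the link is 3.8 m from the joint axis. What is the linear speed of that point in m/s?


omega_motor = 2414 * 2*pi/60 = 252.7935 rad/s
omega_joint = omega_motor / 33 = 7.6604 rad/s
v = omega_joint * r = 7.6604 * 3.8
= 29.1096 m/s


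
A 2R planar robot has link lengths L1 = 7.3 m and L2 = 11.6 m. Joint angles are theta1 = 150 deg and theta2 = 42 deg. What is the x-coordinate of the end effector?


Convert angles to radians: theta1 = 2.618, theta2 = 0.733
x = L1*cos(theta1) + L2*cos(theta1+theta2)
x = -6.322 + -11.3465
x = -17.6685


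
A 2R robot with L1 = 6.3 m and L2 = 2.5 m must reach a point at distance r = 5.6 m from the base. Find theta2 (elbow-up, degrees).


cos(theta2) = (r^2 - L1^2 - L2^2) / (2*L1*L2)
cos(theta2) = (31.36 - 39.69 - 6.25) / 31.5
cos(theta2) = -0.462857
theta2 = 117.5716 degrees


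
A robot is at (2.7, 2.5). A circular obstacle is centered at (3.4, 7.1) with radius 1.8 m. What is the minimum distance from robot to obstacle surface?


center_dist = sqrt((2.7-3.4)^2 + (2.5-7.1)^2)
= sqrt(0.49 + 21.16)
= 4.653
min_dist = center_dist - radius = 4.653 - 1.8 = 2.853 m


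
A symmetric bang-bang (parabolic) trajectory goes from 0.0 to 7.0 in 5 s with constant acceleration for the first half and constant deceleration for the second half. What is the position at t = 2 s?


Symmetric rest-to-rest: each phase covers (pf-p0)/2 in time T/2. 0.5*a*(T/2)^2 = (pf-p0)/2 => a = 4*(pf-p0)/T^2
a = 4*(7.0-0.0)/5^2 = 1.12
t = 2 is in the acceleration phase (t <= T/2).
p = p0 + 0.5*a*t^2 = 0.0 + 0.5*1.12*2^2
= 2.24


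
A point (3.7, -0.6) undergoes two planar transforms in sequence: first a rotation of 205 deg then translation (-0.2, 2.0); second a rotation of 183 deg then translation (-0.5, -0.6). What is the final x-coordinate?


After transform 1:
x1 = cos(205)*3.7 - sin(205)*-0.6 + -0.2 = -3.8069
y1 = sin(205)*3.7 + cos(205)*-0.6 + 2.0 = 0.9801
After transform 2:
x2 = cos(183)*-3.8069 - sin(183)*0.9801 + -0.5
= 3.353


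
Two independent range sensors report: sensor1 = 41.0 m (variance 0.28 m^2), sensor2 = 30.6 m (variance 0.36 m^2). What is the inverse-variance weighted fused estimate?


w1 = (1/var1) / (1/var1 + 1/var2)
   = 3.5714 / (3.5714 + 2.7778) = 0.5625
w2 = 1 - w1 = 0.4375
fused = w1*s1 + w2*s2 = 23.0625 + 13.3875
= 36.45 m


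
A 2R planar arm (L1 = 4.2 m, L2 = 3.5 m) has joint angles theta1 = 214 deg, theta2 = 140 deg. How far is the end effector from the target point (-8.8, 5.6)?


End effector via forward kinematics:
x = L1*cos(t1) + L2*cos(t1+t2) = -0.0011
y = L1*sin(t1) + L2*sin(t1+t2) = -2.7145
Distance to target:
d = sqrt((-8.8 - -0.0011)^2 + (5.6 - -2.7145)^2)
= sqrt(77.4201 + 69.1302)
= 12.1058 m


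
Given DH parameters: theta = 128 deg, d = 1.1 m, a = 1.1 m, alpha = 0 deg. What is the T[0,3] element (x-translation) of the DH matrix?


T[0,3] = a * cos(theta)
= 1.1 * cos(128 deg)
= 1.1 * -0.6157
= -0.6772


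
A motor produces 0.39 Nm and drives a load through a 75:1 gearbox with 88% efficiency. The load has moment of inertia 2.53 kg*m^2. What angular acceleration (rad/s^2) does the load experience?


tau_out = tau_motor * N * eta
= 0.39 * 75 * 0.88 = 25.74 Nm
alpha = tau_out / I = 25.74 / 2.53
= 10.1739 rad/s^2


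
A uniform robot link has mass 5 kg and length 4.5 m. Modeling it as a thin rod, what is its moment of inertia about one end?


I = (1/3) * m * L^2
= (1/3) * 5 * 4.5^2
= 0.333333 * 5 * 20.25
= 33.75 kg*m^2


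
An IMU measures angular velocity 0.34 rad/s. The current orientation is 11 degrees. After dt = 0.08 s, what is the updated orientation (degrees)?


delta_theta = w * dt = 0.34 * 0.08 = 0.0272 rad
= 1.5584 deg
theta_new = 11 + 1.5584 = 12.5584 deg


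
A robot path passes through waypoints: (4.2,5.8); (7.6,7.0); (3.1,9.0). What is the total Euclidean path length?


Segment lengths:
  seg1 = sqrt((3.4)^2 + (1.2)^2) = 3.6056
  seg2 = sqrt((-4.5)^2 + (2.0)^2) = 4.9244
Total = 8.53


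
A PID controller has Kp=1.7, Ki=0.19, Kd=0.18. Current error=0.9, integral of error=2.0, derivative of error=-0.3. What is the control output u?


u = Kp*e + Ki*int(e) + Kd*de/dt
= 1.7*0.9 + 0.19*2.0 + 0.18*(-0.3)
= 1.53 + 0.38 + -0.054
= 1.856


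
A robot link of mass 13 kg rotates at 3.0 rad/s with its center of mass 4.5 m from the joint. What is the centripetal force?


F = m * omega^2 * r
= 13 * 3.0^2 * 4.5
= 13 * 9.0 * 4.5
= 526.5 N


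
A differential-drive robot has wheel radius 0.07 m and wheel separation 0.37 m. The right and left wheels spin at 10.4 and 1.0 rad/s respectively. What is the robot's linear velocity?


vR = r*wR = 0.07*10.4 = 0.728 m/s
vL = r*wL = 0.07*1.0 = 0.07 m/s
v = (vR+vL)/2 = 0.399 m/s
omega = (vR-vL)/L = 1.7784 rad/s
linear velocity = 0.399 m/s


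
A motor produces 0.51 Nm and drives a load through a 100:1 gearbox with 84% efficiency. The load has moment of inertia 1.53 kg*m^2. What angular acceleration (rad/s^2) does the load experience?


tau_out = tau_motor * N * eta
= 0.51 * 100 * 0.84 = 42.84 Nm
alpha = tau_out / I = 42.84 / 1.53
= 28.0 rad/s^2


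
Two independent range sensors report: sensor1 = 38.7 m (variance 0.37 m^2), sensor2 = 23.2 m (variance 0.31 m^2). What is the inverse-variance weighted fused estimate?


w1 = (1/var1) / (1/var1 + 1/var2)
   = 2.7027 / (2.7027 + 3.2258) = 0.4559
w2 = 1 - w1 = 0.5441
fused = w1*s1 + w2*s2 = 17.6426 + 12.6235
= 30.2662 m


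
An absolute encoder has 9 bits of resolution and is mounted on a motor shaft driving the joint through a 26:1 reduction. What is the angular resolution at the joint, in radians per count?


counts = 2^9 = 512
effective counts at joint = 512 * 26 = 13312
resolution = 2*pi / 13312
= 4.7199e-04 rad/count


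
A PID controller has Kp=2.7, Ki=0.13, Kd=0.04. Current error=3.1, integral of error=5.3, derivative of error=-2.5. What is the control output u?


u = Kp*e + Ki*int(e) + Kd*de/dt
= 2.7*3.1 + 0.13*5.3 + 0.04*(-2.5)
= 8.37 + 0.689 + -0.1
= 8.959


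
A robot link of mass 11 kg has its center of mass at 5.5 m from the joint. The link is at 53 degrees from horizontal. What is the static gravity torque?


tau = m*g*L*cos(angle)
= 11 * 9.81 * 5.5 * cos(53 deg)
= 11 * 9.81 * 5.5 * 0.6018
= 357.1802 Nm


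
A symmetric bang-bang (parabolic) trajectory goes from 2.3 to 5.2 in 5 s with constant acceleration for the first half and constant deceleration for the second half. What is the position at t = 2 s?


Symmetric rest-to-rest: each phase covers (pf-p0)/2 in time T/2. 0.5*a*(T/2)^2 = (pf-p0)/2 => a = 4*(pf-p0)/T^2
a = 4*(5.2-2.3)/5^2 = 0.464
t = 2 is in the acceleration phase (t <= T/2).
p = p0 + 0.5*a*t^2 = 2.3 + 0.5*0.464*2^2
= 3.228


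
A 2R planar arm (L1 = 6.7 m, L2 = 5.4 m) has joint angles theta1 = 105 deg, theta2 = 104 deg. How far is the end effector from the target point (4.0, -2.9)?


End effector via forward kinematics:
x = L1*cos(t1) + L2*cos(t1+t2) = -6.457
y = L1*sin(t1) + L2*sin(t1+t2) = 3.8537
Distance to target:
d = sqrt((4.0 - -6.457)^2 + (-2.9 - 3.8537)^2)
= sqrt(109.3496 + 45.6129)
= 12.4484 m


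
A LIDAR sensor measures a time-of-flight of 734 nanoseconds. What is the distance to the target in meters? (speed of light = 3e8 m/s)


tof = 734 ns = 7.34e-07 s
dist = c * tof / 2
= 3e8 * 7.34e-07 / 2
= 110.1 m


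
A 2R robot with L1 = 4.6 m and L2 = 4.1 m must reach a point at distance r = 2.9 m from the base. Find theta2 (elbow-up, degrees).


cos(theta2) = (r^2 - L1^2 - L2^2) / (2*L1*L2)
cos(theta2) = (8.41 - 21.16 - 16.81) / 37.72
cos(theta2) = -0.783669
theta2 = 141.5978 degrees


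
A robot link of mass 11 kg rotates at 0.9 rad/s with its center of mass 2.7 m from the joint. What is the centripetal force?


F = m * omega^2 * r
= 11 * 0.9^2 * 2.7
= 11 * 0.81 * 2.7
= 24.057 N


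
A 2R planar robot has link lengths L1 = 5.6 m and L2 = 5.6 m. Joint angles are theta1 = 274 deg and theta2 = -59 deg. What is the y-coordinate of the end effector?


Convert angles to radians: theta1 = 4.7822, theta2 = -1.0297
y = L1*sin(theta1) + L2*sin(theta1+theta2)
y = -5.5864 + -3.212
y = -8.7984


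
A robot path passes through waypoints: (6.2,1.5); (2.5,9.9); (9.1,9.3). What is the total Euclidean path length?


Segment lengths:
  seg1 = sqrt((-3.7)^2 + (8.4)^2) = 9.1788
  seg2 = sqrt((6.6)^2 + (-0.6)^2) = 6.6272
Total = 15.806


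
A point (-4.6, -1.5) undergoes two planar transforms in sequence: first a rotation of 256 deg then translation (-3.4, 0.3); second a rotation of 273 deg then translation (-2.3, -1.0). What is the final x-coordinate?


After transform 1:
x1 = cos(256)*-4.6 - sin(256)*-1.5 + -3.4 = -3.7426
y1 = sin(256)*-4.6 + cos(256)*-1.5 + 0.3 = 5.1262
After transform 2:
x2 = cos(273)*-3.7426 - sin(273)*5.1262 + -2.3
= 2.6233


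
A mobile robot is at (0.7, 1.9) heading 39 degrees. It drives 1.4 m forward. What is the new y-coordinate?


y_new = y0 + d*sin(theta)
= 1.9 + 1.4*sin(39)
= 1.9 + 0.881
= 2.781


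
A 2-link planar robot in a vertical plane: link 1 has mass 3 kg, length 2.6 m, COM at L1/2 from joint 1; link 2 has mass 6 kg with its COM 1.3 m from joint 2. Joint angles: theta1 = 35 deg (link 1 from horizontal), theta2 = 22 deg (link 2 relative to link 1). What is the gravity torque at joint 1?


Horizontal distance from joint 1 to link-1 COM:
  x_c1 = (L1/2)*cos(t1) = 1.3 * 0.8192 = 1.0649 m
Horizontal distance from joint 1 to link-2 COM:
  x_c2 = L1*cos(t1) + Lc2*cos(t1+t2)
       = 2.6*0.8192 + 1.3*0.5446 = 2.8378 m
tau1 = m1*g*x_c1 + m2*g*x_c2
     = 3*9.81*1.0649 + 6*9.81*2.8378
     = 31.3399 + 167.0344
     = 198.3744 Nm


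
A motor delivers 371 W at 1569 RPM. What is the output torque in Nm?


omega = 1569 * 2*pi/60 = 164.3053 rad/s
tau = P / omega = 371 / 164.3053
= 2.258 Nm


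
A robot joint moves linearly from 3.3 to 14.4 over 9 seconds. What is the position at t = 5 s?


s = t/T = 5/9 = 0.5556
p(t) = p0 + (pf-p0)*s
= 3.3 + (14.4 - 3.3) * 0.5556
= 9.4667


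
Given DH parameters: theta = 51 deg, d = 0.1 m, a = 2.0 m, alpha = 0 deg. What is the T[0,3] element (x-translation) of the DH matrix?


T[0,3] = a * cos(theta)
= 2.0 * cos(51 deg)
= 2.0 * 0.6293
= 1.2586


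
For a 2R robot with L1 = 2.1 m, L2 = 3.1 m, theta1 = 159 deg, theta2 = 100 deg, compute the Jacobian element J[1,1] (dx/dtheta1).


J[1,1] = -L1*sin(t1) - L2*sin(t1+t2)
= -2.1*sin(159) - 3.1*sin(259)
= 2.2905


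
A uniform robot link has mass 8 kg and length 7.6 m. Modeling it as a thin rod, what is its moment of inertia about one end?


I = (1/3) * m * L^2
= (1/3) * 8 * 7.6^2
= 0.333333 * 8 * 57.76
= 154.0267 kg*m^2


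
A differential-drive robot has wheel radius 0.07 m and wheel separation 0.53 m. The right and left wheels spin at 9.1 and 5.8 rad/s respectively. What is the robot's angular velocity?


vR = r*wR = 0.07*9.1 = 0.637 m/s
vL = r*wL = 0.07*5.8 = 0.406 m/s
v = (vR+vL)/2 = 0.5215 m/s
omega = (vR-vL)/L = 0.4358 rad/s
angular velocity = 0.4358 rad/s


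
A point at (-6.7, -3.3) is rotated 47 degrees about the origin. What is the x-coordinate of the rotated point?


x' = x*cos(theta) - y*sin(theta)
cos(47 deg) = 0.682, sin(47 deg) = 0.7314
x' = -6.7 * 0.682 - -3.3 * 0.7314
= -4.5694 - -2.4135
= -2.1559


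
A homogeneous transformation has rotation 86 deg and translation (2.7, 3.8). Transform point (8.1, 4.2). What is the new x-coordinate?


x' = cos(theta)*px - sin(theta)*py + tx
= 0.0698*8.1 - 0.9976*4.2 + 2.7
= -0.9247


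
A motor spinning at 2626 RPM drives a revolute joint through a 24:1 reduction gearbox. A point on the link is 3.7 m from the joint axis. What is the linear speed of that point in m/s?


omega_motor = 2626 * 2*pi/60 = 274.9941 rad/s
omega_joint = omega_motor / 24 = 11.4581 rad/s
v = omega_joint * r = 11.4581 * 3.7
= 42.3949 m/s


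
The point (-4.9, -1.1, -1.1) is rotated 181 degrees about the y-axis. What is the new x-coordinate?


Rotation about y-axis: x' = x*cos(theta) + z*sin(theta)
= -4.9 * -0.9998 + -1.1 * -0.0175
= 4.9185


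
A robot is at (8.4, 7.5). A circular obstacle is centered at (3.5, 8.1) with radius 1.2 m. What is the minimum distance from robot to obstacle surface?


center_dist = sqrt((8.4-3.5)^2 + (7.5-8.1)^2)
= sqrt(24.01 + 0.36)
= 4.9366
min_dist = center_dist - radius = 4.9366 - 1.2 = 3.7366 m


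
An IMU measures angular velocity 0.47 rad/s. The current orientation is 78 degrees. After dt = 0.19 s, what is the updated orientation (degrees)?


delta_theta = w * dt = 0.47 * 0.19 = 0.0893 rad
= 5.1165 deg
theta_new = 78 + 5.1165 = 83.1165 deg


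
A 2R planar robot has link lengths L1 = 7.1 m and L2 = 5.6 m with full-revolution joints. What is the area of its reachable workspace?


r_max = L1 + L2 = 12.7 m
r_min = |L1 - L2| = 1.5 m
Area = pi*(r_max^2 - r_min^2)
= pi*(161.29 - 2.25)
= pi * 159.04
= 499.6389 m^2


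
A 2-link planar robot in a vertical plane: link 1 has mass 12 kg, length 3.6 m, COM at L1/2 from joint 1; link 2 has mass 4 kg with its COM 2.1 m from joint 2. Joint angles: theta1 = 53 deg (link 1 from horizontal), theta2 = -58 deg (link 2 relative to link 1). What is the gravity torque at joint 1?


Horizontal distance from joint 1 to link-1 COM:
  x_c1 = (L1/2)*cos(t1) = 1.8 * 0.6018 = 1.0833 m
Horizontal distance from joint 1 to link-2 COM:
  x_c2 = L1*cos(t1) + Lc2*cos(t1+t2)
       = 3.6*0.6018 + 2.1*0.9962 = 4.2585 m
tau1 = m1*g*x_c1 + m2*g*x_c2
     = 12*9.81*1.0833 + 4*9.81*4.2585
     = 127.5222 + 167.1052
     = 294.6274 Nm


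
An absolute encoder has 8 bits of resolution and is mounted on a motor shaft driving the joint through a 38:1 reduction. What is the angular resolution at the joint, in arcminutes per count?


counts = 2^8 = 256
effective counts at joint = 256 * 38 = 9728
resolution = 360*60 / 9728
= 2.2204 arcmin/count


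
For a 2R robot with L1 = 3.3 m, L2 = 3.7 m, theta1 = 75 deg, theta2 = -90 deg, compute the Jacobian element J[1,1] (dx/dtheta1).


J[1,1] = -L1*sin(t1) - L2*sin(t1+t2)
= -3.3*sin(75) - 3.7*sin(-15)
= -2.2299


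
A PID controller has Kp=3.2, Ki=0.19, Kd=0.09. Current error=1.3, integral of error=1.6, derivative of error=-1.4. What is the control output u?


u = Kp*e + Ki*int(e) + Kd*de/dt
= 3.2*1.3 + 0.19*1.6 + 0.09*(-1.4)
= 4.16 + 0.304 + -0.126
= 4.338


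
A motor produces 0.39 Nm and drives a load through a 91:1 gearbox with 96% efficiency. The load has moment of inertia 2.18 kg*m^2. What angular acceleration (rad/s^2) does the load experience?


tau_out = tau_motor * N * eta
= 0.39 * 91 * 0.96 = 34.0704 Nm
alpha = tau_out / I = 34.0704 / 2.18
= 15.6286 rad/s^2


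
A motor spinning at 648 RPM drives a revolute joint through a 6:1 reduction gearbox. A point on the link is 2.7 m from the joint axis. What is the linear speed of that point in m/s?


omega_motor = 648 * 2*pi/60 = 67.8584 rad/s
omega_joint = omega_motor / 6 = 11.3097 rad/s
v = omega_joint * r = 11.3097 * 2.7
= 30.5363 m/s


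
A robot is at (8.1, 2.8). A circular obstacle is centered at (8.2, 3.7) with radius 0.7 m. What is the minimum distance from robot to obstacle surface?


center_dist = sqrt((8.1-8.2)^2 + (2.8-3.7)^2)
= sqrt(0.01 + 0.81)
= 0.9055
min_dist = center_dist - radius = 0.9055 - 0.7 = 0.2055 m


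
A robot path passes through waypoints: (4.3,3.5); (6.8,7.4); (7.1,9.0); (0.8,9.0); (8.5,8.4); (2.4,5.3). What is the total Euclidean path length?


Segment lengths:
  seg1 = sqrt((2.5)^2 + (3.9)^2) = 4.6325
  seg2 = sqrt((0.3)^2 + (1.6)^2) = 1.6279
  seg3 = sqrt((-6.3)^2 + (0.0)^2) = 6.3
  seg4 = sqrt((7.7)^2 + (-0.6)^2) = 7.7233
  seg5 = sqrt((-6.1)^2 + (-3.1)^2) = 6.8425
Total = 27.1262


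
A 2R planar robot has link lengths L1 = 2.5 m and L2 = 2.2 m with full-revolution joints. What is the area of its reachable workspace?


r_max = L1 + L2 = 4.7 m
r_min = |L1 - L2| = 0.3 m
Area = pi*(r_max^2 - r_min^2)
= pi*(22.09 - 0.09)
= pi * 22.0
= 69.115 m^2


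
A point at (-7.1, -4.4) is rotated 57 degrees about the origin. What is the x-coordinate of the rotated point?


x' = x*cos(theta) - y*sin(theta)
cos(57 deg) = 0.5446, sin(57 deg) = 0.8387
x' = -7.1 * 0.5446 - -4.4 * 0.8387
= -3.8669 - -3.6902
= -0.1768


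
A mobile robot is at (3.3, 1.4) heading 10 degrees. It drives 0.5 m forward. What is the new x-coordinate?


x_new = x0 + d*cos(theta)
= 3.3 + 0.5*cos(10)
= 3.3 + 0.4924
= 3.7924


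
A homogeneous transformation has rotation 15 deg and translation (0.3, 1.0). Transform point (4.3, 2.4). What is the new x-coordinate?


x' = cos(theta)*px - sin(theta)*py + tx
= 0.9659*4.3 - 0.2588*2.4 + 0.3
= 3.8323


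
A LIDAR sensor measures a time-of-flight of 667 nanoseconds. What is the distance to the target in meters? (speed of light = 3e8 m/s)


tof = 667 ns = 6.67e-07 s
dist = c * tof / 2
= 3e8 * 6.67e-07 / 2
= 100.05 m


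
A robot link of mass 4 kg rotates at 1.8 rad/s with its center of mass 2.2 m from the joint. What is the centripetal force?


F = m * omega^2 * r
= 4 * 1.8^2 * 2.2
= 4 * 3.24 * 2.2
= 28.512 N


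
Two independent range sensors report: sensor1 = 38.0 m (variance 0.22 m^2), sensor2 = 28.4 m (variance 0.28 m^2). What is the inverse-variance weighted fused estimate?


w1 = (1/var1) / (1/var1 + 1/var2)
   = 4.5455 / (4.5455 + 3.5714) = 0.56
w2 = 1 - w1 = 0.44
fused = w1*s1 + w2*s2 = 21.28 + 12.496
= 33.776 m


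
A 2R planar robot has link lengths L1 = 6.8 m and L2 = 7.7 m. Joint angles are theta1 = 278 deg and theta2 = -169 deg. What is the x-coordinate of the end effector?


Convert angles to radians: theta1 = 4.852, theta2 = -2.9496
x = L1*cos(theta1) + L2*cos(theta1+theta2)
x = 0.9464 + -2.5069
x = -1.5605


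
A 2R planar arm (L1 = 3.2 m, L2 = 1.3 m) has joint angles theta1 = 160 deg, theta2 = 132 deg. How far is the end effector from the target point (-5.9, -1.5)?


End effector via forward kinematics:
x = L1*cos(t1) + L2*cos(t1+t2) = -2.52
y = L1*sin(t1) + L2*sin(t1+t2) = -0.1109
Distance to target:
d = sqrt((-5.9 - -2.52)^2 + (-1.5 - -0.1109)^2)
= sqrt(11.4242 + 1.9297)
= 3.6543 m


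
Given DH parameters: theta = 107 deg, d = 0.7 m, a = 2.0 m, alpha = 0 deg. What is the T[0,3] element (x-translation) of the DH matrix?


T[0,3] = a * cos(theta)
= 2.0 * cos(107 deg)
= 2.0 * -0.2924
= -0.5847


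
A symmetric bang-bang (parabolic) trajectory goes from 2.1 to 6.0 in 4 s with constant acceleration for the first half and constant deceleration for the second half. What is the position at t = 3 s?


Symmetric rest-to-rest: each phase covers (pf-p0)/2 in time T/2. 0.5*a*(T/2)^2 = (pf-p0)/2 => a = 4*(pf-p0)/T^2
a = 4*(6.0-2.1)/4^2 = 0.975
t = 3 is in the deceleration phase (t > T/2).
p = pf - 0.5*a*(T-t)^2 = 6.0 - 0.5*0.975*1^2
= 5.5125


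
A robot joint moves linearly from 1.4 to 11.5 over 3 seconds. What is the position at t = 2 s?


s = t/T = 2/3 = 0.6667
p(t) = p0 + (pf-p0)*s
= 1.4 + (11.5 - 1.4) * 0.6667
= 8.1333


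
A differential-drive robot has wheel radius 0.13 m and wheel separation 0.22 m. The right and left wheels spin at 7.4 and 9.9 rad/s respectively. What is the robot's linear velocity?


vR = r*wR = 0.13*7.4 = 0.962 m/s
vL = r*wL = 0.13*9.9 = 1.287 m/s
v = (vR+vL)/2 = 1.1245 m/s
omega = (vR-vL)/L = -1.4773 rad/s
linear velocity = 1.1245 m/s


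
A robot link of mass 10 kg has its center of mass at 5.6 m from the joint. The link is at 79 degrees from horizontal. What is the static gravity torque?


tau = m*g*L*cos(angle)
= 10 * 9.81 * 5.6 * cos(79 deg)
= 10 * 9.81 * 5.6 * 0.1908
= 104.8228 Nm


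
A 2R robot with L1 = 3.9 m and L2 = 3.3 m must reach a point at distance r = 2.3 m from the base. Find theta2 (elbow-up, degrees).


cos(theta2) = (r^2 - L1^2 - L2^2) / (2*L1*L2)
cos(theta2) = (5.29 - 15.21 - 10.89) / 25.74
cos(theta2) = -0.808469
theta2 = 143.9466 degrees


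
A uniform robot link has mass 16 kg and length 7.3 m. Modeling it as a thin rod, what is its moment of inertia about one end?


I = (1/3) * m * L^2
= (1/3) * 16 * 7.3^2
= 0.333333 * 16 * 53.29
= 284.2133 kg*m^2


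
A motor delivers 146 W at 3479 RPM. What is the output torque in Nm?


omega = 3479 * 2*pi/60 = 364.32 rad/s
tau = P / omega = 146 / 364.32
= 0.4007 Nm


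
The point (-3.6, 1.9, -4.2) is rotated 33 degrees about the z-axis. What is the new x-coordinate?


Rotation about z-axis: x' = x*cos(theta) - y*sin(theta)
= -3.6 * 0.8387 - 1.9 * 0.5446
= -4.054


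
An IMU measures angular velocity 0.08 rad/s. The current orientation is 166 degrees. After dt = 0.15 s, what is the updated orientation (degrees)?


delta_theta = w * dt = 0.08 * 0.15 = 0.012 rad
= 0.6875 deg
theta_new = 166 + 0.6875 = 166.6875 deg


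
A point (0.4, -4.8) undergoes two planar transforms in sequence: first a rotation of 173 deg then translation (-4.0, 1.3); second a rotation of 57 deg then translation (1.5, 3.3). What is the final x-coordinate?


After transform 1:
x1 = cos(173)*0.4 - sin(173)*-4.8 + -4.0 = -3.812
y1 = sin(173)*0.4 + cos(173)*-4.8 + 1.3 = 6.113
After transform 2:
x2 = cos(57)*-3.812 - sin(57)*6.113 + 1.5
= -5.703


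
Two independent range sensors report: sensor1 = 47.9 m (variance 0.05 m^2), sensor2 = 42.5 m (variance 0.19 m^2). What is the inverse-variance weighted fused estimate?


w1 = (1/var1) / (1/var1 + 1/var2)
   = 20.0 / (20.0 + 5.2632) = 0.7917
w2 = 1 - w1 = 0.2083
fused = w1*s1 + w2*s2 = 37.9208 + 8.8542
= 46.775 m


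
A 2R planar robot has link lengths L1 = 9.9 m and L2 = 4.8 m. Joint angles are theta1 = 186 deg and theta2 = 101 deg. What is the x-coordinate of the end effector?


Convert angles to radians: theta1 = 3.2463, theta2 = 1.7628
x = L1*cos(theta1) + L2*cos(theta1+theta2)
x = -9.8458 + 1.4034
x = -8.4424


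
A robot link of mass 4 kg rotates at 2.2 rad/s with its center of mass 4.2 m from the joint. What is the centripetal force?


F = m * omega^2 * r
= 4 * 2.2^2 * 4.2
= 4 * 4.84 * 4.2
= 81.312 N


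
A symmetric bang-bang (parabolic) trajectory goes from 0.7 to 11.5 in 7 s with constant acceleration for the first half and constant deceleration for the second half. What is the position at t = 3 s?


Symmetric rest-to-rest: each phase covers (pf-p0)/2 in time T/2. 0.5*a*(T/2)^2 = (pf-p0)/2 => a = 4*(pf-p0)/T^2
a = 4*(11.5-0.7)/7^2 = 0.8816
t = 3 is in the acceleration phase (t <= T/2).
p = p0 + 0.5*a*t^2 = 0.7 + 0.5*0.8816*3^2
= 4.6673


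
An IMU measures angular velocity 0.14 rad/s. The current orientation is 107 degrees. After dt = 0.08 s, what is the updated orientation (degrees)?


delta_theta = w * dt = 0.14 * 0.08 = 0.0112 rad
= 0.6417 deg
theta_new = 107 + 0.6417 = 107.6417 deg


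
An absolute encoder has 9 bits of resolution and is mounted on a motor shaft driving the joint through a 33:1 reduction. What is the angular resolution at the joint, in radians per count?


counts = 2^9 = 512
effective counts at joint = 512 * 33 = 16896
resolution = 2*pi / 16896
= 3.7187e-04 rad/count


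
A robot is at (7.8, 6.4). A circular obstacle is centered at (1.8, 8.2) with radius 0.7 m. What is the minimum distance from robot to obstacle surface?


center_dist = sqrt((7.8-1.8)^2 + (6.4-8.2)^2)
= sqrt(36.0 + 3.24)
= 6.2642
min_dist = center_dist - radius = 6.2642 - 0.7 = 5.5642 m


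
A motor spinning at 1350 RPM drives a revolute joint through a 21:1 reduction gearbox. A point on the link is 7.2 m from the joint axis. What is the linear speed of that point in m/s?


omega_motor = 1350 * 2*pi/60 = 141.3717 rad/s
omega_joint = omega_motor / 21 = 6.732 rad/s
v = omega_joint * r = 6.732 * 7.2
= 48.4703 m/s


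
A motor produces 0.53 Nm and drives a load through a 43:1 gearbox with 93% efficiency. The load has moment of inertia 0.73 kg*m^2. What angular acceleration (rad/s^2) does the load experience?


tau_out = tau_motor * N * eta
= 0.53 * 43 * 0.93 = 21.1947 Nm
alpha = tau_out / I = 21.1947 / 0.73
= 29.0338 rad/s^2


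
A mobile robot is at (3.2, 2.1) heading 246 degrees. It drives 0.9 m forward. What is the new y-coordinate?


y_new = y0 + d*sin(theta)
= 2.1 + 0.9*sin(246)
= 2.1 + -0.8222
= 1.2778


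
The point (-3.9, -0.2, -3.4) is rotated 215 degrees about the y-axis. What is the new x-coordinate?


Rotation about y-axis: x' = x*cos(theta) + z*sin(theta)
= -3.9 * -0.8192 + -3.4 * -0.5736
= 5.1449


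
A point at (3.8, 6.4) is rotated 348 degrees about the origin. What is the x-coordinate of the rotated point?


x' = x*cos(theta) - y*sin(theta)
cos(348 deg) = 0.9781, sin(348 deg) = -0.2079
x' = 3.8 * 0.9781 - 6.4 * -0.2079
= 3.717 - -1.3306
= 5.0476


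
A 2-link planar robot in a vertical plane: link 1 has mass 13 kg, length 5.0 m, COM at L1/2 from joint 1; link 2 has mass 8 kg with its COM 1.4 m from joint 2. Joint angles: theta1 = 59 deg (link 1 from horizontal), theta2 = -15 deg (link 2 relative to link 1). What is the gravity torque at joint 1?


Horizontal distance from joint 1 to link-1 COM:
  x_c1 = (L1/2)*cos(t1) = 2.5 * 0.515 = 1.2876 m
Horizontal distance from joint 1 to link-2 COM:
  x_c2 = L1*cos(t1) + Lc2*cos(t1+t2)
       = 5.0*0.515 + 1.4*0.7193 = 3.5823 m
tau1 = m1*g*x_c1 + m2*g*x_c2
     = 13*9.81*1.2876 + 8*9.81*3.5823
     = 164.207 + 281.1362
     = 445.3433 Nm


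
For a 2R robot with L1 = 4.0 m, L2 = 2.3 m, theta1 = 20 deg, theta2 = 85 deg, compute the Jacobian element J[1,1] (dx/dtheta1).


J[1,1] = -L1*sin(t1) - L2*sin(t1+t2)
= -4.0*sin(20) - 2.3*sin(105)
= -3.5897


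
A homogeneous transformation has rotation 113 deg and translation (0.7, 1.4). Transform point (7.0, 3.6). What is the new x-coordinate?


x' = cos(theta)*px - sin(theta)*py + tx
= -0.3907*7.0 - 0.9205*3.6 + 0.7
= -5.3489


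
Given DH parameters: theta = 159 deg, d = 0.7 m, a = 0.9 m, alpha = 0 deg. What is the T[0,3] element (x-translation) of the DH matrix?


T[0,3] = a * cos(theta)
= 0.9 * cos(159 deg)
= 0.9 * -0.9336
= -0.8402


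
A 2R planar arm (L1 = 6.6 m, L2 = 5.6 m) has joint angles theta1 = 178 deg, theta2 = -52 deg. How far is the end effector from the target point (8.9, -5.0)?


End effector via forward kinematics:
x = L1*cos(t1) + L2*cos(t1+t2) = -9.8876
y = L1*sin(t1) + L2*sin(t1+t2) = 4.7608
Distance to target:
d = sqrt((8.9 - -9.8876)^2 + (-5.0 - 4.7608)^2)
= sqrt(352.973 + 95.2738)
= 21.1718 m


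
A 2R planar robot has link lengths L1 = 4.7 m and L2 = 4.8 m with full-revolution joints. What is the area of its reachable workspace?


r_max = L1 + L2 = 9.5 m
r_min = |L1 - L2| = 0.1 m
Area = pi*(r_max^2 - r_min^2)
= pi*(90.25 - 0.01)
= pi * 90.24
= 283.4973 m^2


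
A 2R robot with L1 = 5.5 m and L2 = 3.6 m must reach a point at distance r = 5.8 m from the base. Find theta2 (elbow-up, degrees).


cos(theta2) = (r^2 - L1^2 - L2^2) / (2*L1*L2)
cos(theta2) = (33.64 - 30.25 - 12.96) / 39.6
cos(theta2) = -0.241667
theta2 = 103.9849 degrees
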